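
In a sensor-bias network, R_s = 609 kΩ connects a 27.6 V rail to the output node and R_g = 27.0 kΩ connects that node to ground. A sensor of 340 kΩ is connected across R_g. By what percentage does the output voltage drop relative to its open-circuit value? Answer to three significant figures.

The divider's output (Thévenin) resistance is R_s‖R_g = 25.85 kΩ.
Fractional drop under load = R_th/(R_th + R_L) = 25.85 / (25.85 + 340) = 0.07067.
So the output falls by 7.07 %.

7.07 %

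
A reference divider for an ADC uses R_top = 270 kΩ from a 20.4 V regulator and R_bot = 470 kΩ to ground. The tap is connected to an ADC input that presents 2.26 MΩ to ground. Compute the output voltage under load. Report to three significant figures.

V_out ≈ 12.0 V

The load sits in parallel with R_bot: R_bot‖R_L = (470 × 2260) / (470 + 2260) = 389.1 kΩ.
V_out = 20.4 × 389.1 / (270 + 389.1) = 20.4 × 389.1/659.1 = 12.0 V.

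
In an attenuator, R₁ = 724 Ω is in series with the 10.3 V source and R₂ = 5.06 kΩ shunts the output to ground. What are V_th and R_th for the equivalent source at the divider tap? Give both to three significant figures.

V_th is the open-circuit tap voltage: 10.3 × 5060/(724 + 5060) = 9.01 V.
With the supply zeroed, R₁ and R₂ appear in parallel from the tap: R_th = R₁‖R₂ = (724 × 5060)/5784 = 633 Ω.

V_th = 9.01 V, R_th = 633 Ω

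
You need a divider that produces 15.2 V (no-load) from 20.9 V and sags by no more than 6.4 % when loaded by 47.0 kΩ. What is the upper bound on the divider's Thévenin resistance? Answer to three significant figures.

Loading drop = R_th/(R_th + R_L) ≤ 0.0640, so R_th ≤ R_L · ε/(1−ε) = 47.0 kΩ × 0.0640/0.9360 = 3.21 kΩ.

R_th ≤ 3.21 kΩ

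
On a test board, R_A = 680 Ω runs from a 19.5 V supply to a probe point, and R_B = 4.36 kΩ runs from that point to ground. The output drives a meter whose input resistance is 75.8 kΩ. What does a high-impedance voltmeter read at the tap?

V_out ≈ 16.7 V

The load sits in parallel with R_B: R_B‖R_L = (4360 × 75800) / (4360 + 75800) = 4123 Ω.
V_out = 19.5 × 4123 / (680 + 4123) = 19.5 × 4123/4803 = 16.7 V.
(Unloaded it would have been 16.9 V.)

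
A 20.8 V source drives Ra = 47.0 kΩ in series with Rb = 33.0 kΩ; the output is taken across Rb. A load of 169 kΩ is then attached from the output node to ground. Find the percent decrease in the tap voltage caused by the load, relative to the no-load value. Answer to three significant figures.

Unloaded V = 20.8 × 33.0/80.00 = 8.5800 V.
Loaded: Rb‖R_L = 27.61 kΩ, giving V = 20.8 × 27.61/74.61 = 7.6970 V.
Drop = (8.5800 − 7.6970) / 8.5800 = 10.3 %.

10.3 %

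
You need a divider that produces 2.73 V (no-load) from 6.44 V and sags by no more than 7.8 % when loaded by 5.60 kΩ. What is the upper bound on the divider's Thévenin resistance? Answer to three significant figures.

Loading drop = R_th/(R_th + R_L) ≤ 0.0780, so R_th ≤ R_L · ε/(1−ε) = 5.60 kΩ × 0.0780/0.9220 = 474 Ω.
(Any R1, R2 with R2/(R1+R2) = 0.424 and R1‖R2 ≤ 474 Ω will meet the spec.)

R_th ≤ 474 Ω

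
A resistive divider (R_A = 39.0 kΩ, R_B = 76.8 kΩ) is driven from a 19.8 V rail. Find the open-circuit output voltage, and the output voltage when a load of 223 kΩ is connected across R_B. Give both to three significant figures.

Open-circuit: V = 19.8 × 76.8/(39.0 + 76.8) = 13.1 V.
With the load, R_B becomes R_B‖R_L = 57.13 kΩ, so V = 19.8 × 57.13/96.13 = 11.8 V.

Unloaded: 13.1 V; loaded: 11.8 V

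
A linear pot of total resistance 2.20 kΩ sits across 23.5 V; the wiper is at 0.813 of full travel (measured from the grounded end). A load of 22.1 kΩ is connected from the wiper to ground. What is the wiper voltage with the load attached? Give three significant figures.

The wiper splits the pot into (1−α)R = 411.4 Ω above and αR = 1789 Ω below.
Lower section ‖ load = 1655 Ω.
V_wiper = 23.5 × 1655/(411.4 + 1655) = 18.8 V.

V ≈ 18.8 V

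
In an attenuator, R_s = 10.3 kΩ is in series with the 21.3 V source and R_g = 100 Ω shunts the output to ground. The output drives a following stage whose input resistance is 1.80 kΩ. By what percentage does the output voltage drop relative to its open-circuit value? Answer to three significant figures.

The divider's output (Thévenin) resistance is R_s‖R_g = 99.04 Ω.
Fractional drop under load = R_th/(R_th + R_L) = 99.04 / (99.04 + 1800) = 0.05215.
So the output falls by 5.22 %.

5.22 %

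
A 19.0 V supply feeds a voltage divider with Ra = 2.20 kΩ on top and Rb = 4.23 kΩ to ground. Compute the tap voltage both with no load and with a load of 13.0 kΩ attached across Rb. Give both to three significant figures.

Open-circuit: V = 19.0 × 4.23/(2.20 + 4.23) = 12.5 V.
With the load, Rb becomes Rb‖R_L = 3.192 kΩ, so V = 19.0 × 3.192/5.392 = 11.2 V.

Unloaded: 12.5 V; loaded: 11.2 V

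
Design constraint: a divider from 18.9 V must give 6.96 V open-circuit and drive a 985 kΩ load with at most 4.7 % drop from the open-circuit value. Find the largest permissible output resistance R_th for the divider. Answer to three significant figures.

R_th ≤ 48.6 kΩ

Loading drop = R_th/(R_th + R_L) ≤ 0.0470, so R_th ≤ R_L · ε/(1−ε) = 985 kΩ × 0.0470/0.9530 = 48.6 kΩ.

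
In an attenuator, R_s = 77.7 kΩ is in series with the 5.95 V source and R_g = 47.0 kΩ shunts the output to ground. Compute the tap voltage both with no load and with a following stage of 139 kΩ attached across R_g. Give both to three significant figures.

Open-circuit: V = 5.95 × 47.0/(77.7 + 47.0) = 2.24 V.
With the load, R_g becomes R_g‖R_L = 35.12 kΩ, so V = 5.95 × 35.12/112.8 = 1.85 V.

Unloaded: 2.24 V; loaded: 1.85 V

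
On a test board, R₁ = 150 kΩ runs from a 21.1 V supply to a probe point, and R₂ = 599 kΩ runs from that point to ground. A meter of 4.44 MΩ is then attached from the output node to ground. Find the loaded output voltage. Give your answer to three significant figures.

V_out ≈ 16.4 V

The load sits in parallel with R₂: R₂‖R_L = (599 × 4440) / (599 + 4440) = 527.8 kΩ.
V_out = 21.1 × 527.8 / (150 + 527.8) = 21.1 × 527.8/677.8 = 16.4 V.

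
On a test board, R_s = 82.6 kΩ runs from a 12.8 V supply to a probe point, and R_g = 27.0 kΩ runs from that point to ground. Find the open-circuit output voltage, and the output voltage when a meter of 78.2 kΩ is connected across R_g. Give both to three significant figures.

Open-circuit: V = 12.8 × 27.0/(82.6 + 27.0) = 3.15 V.
With the load, R_g becomes R_g‖R_L = 20.07 kΩ, so V = 12.8 × 20.07/102.7 = 2.50 V.

Unloaded: 3.15 V; loaded: 2.50 V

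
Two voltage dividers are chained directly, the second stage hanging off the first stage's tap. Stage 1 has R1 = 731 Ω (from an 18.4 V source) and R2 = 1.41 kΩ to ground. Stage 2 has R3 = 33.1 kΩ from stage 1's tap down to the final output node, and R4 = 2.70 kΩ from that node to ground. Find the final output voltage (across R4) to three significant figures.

Stage 2 presents R3+R4 = 35800 Ω as a load on stage 1's tap.
Stage 1's lower leg becomes R2‖(R3+R4) = 1357 Ω, so V_mid = 18.4 × 1357/2088 = 11.96 V.
Stage 2 is itself unloaded: V_out = V_mid × R4/(R3+R4) = 11.96 × 2700/35800 = 0.902 V.

V_out ≈ 0.902 V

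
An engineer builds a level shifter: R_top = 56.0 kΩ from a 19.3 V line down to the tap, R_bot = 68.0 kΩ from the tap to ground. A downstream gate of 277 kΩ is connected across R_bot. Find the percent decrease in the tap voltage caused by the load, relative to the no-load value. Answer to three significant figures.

9.98 %

The divider's output (Thévenin) resistance is R_top‖R_bot = 30.71 kΩ.
Fractional drop under load = R_th/(R_th + R_L) = 30.71 / (30.71 + 277) = 0.09980.
So the output falls by 9.98 %.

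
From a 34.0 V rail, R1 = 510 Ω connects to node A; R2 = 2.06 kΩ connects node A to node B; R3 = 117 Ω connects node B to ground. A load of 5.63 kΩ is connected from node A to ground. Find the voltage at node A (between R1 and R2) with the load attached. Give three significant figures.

Below node A the series string R2+R3 = 2177 Ω sits in parallel with the 5630 Ω load: 1570 Ω.
V_A = 34.0 × 1570/(510 + 1570) = 25.7 V.

V ≈ 25.7 V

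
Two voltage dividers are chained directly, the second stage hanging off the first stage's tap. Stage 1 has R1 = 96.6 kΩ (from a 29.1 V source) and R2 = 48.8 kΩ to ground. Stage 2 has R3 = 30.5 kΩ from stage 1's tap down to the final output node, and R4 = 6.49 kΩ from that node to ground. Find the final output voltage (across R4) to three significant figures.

V_out ≈ 0.913 V

Stage 2 presents R3+R4 = 36.99 kΩ as a load on stage 1's tap.
Stage 1's lower leg becomes R2‖(R3+R4) = 21.04 kΩ, so V_mid = 29.1 × 21.04/117.6 = 5.205 V.
Stage 2 is itself unloaded: V_out = V_mid × R4/(R3+R4) = 5.205 × 6.49/36.99 = 0.913 V.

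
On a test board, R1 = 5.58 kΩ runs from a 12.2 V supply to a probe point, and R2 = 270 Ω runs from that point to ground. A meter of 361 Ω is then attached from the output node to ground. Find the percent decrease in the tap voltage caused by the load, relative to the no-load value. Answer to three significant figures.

41.6 %

Unloaded V = 12.2 × 270/5850 = 0.5631 V.
Loaded: R2‖R_L = 154.5 Ω, giving V = 12.2 × 154.5/5734 = 0.3286 V.
Drop = (0.5631 − 0.3286) / 0.5631 = 41.6 %.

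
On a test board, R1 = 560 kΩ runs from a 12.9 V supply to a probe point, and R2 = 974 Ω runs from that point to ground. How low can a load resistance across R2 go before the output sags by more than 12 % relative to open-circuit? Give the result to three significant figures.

Output resistance R_th = R1‖R2 = (560000 × 974)/561000 = 972.3 Ω.
The fractional drop is R_th/(R_th + R_L); requiring this ≤ 0.120 gives R_L ≥ R_th(1/0.120 − 1) = 972.3 × 7.333 = 7.13 kΩ.

R_L(min) ≈ 7.13 kΩ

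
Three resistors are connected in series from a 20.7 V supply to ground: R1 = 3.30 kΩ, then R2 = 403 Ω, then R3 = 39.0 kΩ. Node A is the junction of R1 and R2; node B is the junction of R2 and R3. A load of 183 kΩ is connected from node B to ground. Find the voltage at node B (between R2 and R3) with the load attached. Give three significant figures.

At node B, R3 is in parallel with the load: R3‖R_L = 32150 Ω.
Below node A the resistance is R2 + (R3‖R_L) = 32550 Ω, so V_A = 20.7 × 32550/35850 = 18.79 V.
Then V_B = V_A × (R3‖R_L)/(R2 + R3‖R_L) = 18.79 × 32150/32550 = 18.6 V.

V ≈ 18.6 V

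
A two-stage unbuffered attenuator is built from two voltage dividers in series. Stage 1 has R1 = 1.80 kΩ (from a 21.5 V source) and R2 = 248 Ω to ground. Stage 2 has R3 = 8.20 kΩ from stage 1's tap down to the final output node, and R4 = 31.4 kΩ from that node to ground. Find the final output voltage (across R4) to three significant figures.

V_out ≈ 2.05 V

Stage 2 presents R3+R4 = 39600 Ω as a load on stage 1's tap.
Stage 1's lower leg becomes R2‖(R3+R4) = 246.5 Ω, so V_mid = 21.5 × 246.5/2046 = 2.589 V.
Stage 2 is itself unloaded: V_out = V_mid × R4/(R3+R4) = 2.589 × 31400/39600 = 2.05 V.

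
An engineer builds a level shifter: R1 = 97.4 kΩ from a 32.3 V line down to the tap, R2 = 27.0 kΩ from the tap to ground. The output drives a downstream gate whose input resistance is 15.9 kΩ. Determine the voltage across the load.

V_out ≈ 3.01 V

The load sits in parallel with R2: R2‖R_L = (27.0 × 15.9) / (27.0 + 15.9) = 10.01 kΩ.
V_out = 32.3 × 10.01 / (97.4 + 10.01) = 32.3 × 10.01/107.4 = 3.01 V.
(Unloaded it would have been 7.01 V.)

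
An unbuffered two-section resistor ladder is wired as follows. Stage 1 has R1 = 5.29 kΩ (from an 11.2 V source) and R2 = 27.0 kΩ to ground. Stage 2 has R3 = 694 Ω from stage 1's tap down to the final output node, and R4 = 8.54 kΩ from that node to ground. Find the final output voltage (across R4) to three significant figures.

V_out ≈ 5.86 V

Stage 2 presents R3+R4 = 9234 Ω as a load on stage 1's tap.
Stage 1's lower leg becomes R2‖(R3+R4) = 6881 Ω, so V_mid = 11.2 × 6881/12170 = 6.332 V.
Stage 2 is itself unloaded: V_out = V_mid × R4/(R3+R4) = 6.332 × 8540/9234 = 5.86 V.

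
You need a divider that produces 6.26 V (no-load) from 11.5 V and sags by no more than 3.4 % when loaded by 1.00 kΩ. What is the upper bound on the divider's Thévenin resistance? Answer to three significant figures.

Loading drop = R_th/(R_th + R_L) ≤ 0.0340, so R_th ≤ R_L · ε/(1−ε) = 1.00 kΩ × 0.0340/0.9660 = 35.2 Ω.
(Any R1, R2 with R2/(R1+R2) = 0.544 and R1‖R2 ≤ 35.2 Ω will meet the spec.)

R_th ≤ 35.2 Ω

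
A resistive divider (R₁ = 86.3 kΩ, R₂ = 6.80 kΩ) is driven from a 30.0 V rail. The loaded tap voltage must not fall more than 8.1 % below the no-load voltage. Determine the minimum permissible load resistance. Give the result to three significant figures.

Output resistance R_th = R₁‖R₂ = (86.3 × 6.80)/93.10 = 6.303 kΩ.
The fractional drop is R_th/(R_th + R_L); requiring this ≤ 0.0810 gives R_L ≥ R_th(1/0.0810 − 1) = 6.303 × 11.35 = 71.5 kΩ.

R_L(min) ≈ 71.5 kΩ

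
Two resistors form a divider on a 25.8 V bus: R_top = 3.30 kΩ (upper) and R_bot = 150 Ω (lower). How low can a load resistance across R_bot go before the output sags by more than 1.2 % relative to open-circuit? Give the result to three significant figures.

Output resistance R_th = R_top‖R_bot = (3300 × 150)/3450 = 143.5 Ω.
The fractional drop is R_th/(R_th + R_L); requiring this ≤ 0.0120 gives R_L ≥ R_th(1/0.0120 − 1) = 143.5 × 82.33 = 11.8 kΩ.

R_L(min) ≈ 11.8 kΩ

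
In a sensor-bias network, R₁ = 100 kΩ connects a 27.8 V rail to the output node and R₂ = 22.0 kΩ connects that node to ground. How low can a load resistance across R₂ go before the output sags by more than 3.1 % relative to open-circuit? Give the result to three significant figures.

Output resistance R_th = R₁‖R₂ = (100 × 22.0)/122.0 = 18.03 kΩ.
The fractional drop is R_th/(R_th + R_L); requiring this ≤ 0.0310 gives R_L ≥ R_th(1/0.0310 − 1) = 18.03 × 31.26 = 564 kΩ.

R_L(min) ≈ 564 kΩ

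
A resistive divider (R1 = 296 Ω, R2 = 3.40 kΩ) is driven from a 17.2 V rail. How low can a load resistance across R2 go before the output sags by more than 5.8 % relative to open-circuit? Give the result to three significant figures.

R_L(min) ≈ 4.42 kΩ

Output resistance R_th = R1‖R2 = (296 × 3400)/3696 = 272.3 Ω.
The fractional drop is R_th/(R_th + R_L); requiring this ≤ 0.0580 gives R_L ≥ R_th(1/0.0580 − 1) = 272.3 × 16.24 = 4.42 kΩ.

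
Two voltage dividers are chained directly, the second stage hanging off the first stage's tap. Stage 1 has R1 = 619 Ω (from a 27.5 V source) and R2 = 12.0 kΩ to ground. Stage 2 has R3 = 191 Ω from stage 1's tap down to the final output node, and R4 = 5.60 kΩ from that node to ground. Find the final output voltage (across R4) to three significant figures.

V_out ≈ 23.0 V

Stage 2 presents R3+R4 = 5791 Ω as a load on stage 1's tap.
Stage 1's lower leg becomes R2‖(R3+R4) = 3906 Ω, so V_mid = 27.5 × 3906/4525 = 23.74 V.
Stage 2 is itself unloaded: V_out = V_mid × R4/(R3+R4) = 23.74 × 5600/5791 = 23.0 V.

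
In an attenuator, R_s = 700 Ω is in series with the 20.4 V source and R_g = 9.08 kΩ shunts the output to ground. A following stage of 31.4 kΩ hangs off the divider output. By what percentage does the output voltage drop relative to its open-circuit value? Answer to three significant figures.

The divider's output (Thévenin) resistance is R_s‖R_g = 649.9 Ω.
Fractional drop under load = R_th/(R_th + R_L) = 649.9 / (649.9 + 31400) = 0.02028.
So the output falls by 2.03 %.

2.03 %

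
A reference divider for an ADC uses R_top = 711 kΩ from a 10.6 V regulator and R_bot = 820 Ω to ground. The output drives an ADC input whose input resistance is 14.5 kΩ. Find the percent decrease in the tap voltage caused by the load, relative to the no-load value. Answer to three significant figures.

5.35 %

The divider's output (Thévenin) resistance is R_top‖R_bot = 819.1 Ω.
Fractional drop under load = R_th/(R_th + R_L) = 819.1 / (819.1 + 14500) = 0.05347.
So the output falls by 5.35 %.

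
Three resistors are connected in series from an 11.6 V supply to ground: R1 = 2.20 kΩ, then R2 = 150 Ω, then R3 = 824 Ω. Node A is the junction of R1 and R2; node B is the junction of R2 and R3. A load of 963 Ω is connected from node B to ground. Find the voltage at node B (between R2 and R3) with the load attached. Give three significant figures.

V ≈ 1.84 V

At node B, R3 is in parallel with the load: R3‖R_L = 444.0 Ω.
Below node A the resistance is R2 + (R3‖R_L) = 594.0 Ω, so V_A = 11.6 × 594.0/2794 = 2.466 V.
Then V_B = V_A × (R3‖R_L)/(R2 + R3‖R_L) = 2.466 × 444.0/594.0 = 1.84 V.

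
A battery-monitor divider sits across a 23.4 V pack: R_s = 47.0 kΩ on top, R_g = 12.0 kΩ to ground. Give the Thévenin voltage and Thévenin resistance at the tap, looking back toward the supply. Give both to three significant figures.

V_th = 4.76 V, R_th = 9.56 kΩ

V_th is the open-circuit tap voltage: 23.4 × 12.0/(47.0 + 12.0) = 4.76 V.
With the supply zeroed, R_s and R_g appear in parallel from the tap: R_th = R_s‖R_g = (47.0 × 12.0)/59.00 = 9.56 kΩ.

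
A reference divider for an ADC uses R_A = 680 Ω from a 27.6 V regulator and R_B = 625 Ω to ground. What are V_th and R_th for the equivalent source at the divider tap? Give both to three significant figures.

V_th = 13.2 V, R_th = 326 Ω

V_th is the open-circuit tap voltage: 27.6 × 625/(680 + 625) = 13.2 V.
With the supply zeroed, R_A and R_B appear in parallel from the tap: R_th = R_A‖R_B = (680 × 625)/1305 = 326 Ω.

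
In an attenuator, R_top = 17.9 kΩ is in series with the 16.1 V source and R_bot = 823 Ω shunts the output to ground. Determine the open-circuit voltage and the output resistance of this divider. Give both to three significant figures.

V_th is the open-circuit tap voltage: 16.1 × 823/(17900 + 823) = 0.708 V.
With the supply zeroed, R_top and R_bot appear in parallel from the tap: R_th = R_top‖R_bot = (17900 × 823)/18720 = 787 Ω.

V_th = 0.708 V, R_th = 787 Ω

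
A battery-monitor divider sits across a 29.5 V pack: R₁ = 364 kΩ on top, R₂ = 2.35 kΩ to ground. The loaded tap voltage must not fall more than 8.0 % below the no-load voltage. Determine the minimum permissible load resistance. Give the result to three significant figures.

Output resistance R_th = R₁‖R₂ = (364 × 2.35)/366.4 = 2.335 kΩ.
The fractional drop is R_th/(R_th + R_L); requiring this ≤ 0.0800 gives R_L ≥ R_th(1/0.0800 − 1) = 2.335 × 11.50 = 26.9 kΩ.

R_L(min) ≈ 26.9 kΩ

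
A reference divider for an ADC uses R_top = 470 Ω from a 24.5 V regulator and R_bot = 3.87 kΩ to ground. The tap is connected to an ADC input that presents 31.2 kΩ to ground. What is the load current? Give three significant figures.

I_L ≈ 0.691 mA

R_bot‖R_L = 3443 Ω; V_out = 24.5 × 3443/3913 = 21.56 V.
I_L = V_out / R_L = 21.56 / 31.2 kΩ = 0.691 mA.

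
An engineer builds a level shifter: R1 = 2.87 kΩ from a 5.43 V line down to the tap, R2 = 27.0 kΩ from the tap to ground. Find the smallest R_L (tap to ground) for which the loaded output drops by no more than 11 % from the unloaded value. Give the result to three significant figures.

R_L(min) ≈ 21.0 kΩ

Output resistance R_th = R1‖R2 = (2.87 × 27.0)/29.87 = 2.594 kΩ.
The fractional drop is R_th/(R_th + R_L); requiring this ≤ 0.110 gives R_L ≥ R_th(1/0.110 − 1) = 2.594 × 8.091 = 21.0 kΩ.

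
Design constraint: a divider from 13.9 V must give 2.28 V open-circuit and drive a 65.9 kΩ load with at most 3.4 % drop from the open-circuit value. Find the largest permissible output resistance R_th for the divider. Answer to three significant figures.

R_th ≤ 2.32 kΩ

Loading drop = R_th/(R_th + R_L) ≤ 0.0340, so R_th ≤ R_L · ε/(1−ε) = 65.9 kΩ × 0.0340/0.9660 = 2.32 kΩ.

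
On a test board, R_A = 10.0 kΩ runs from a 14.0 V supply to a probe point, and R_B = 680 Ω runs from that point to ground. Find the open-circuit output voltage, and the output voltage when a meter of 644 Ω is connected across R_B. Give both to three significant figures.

Open-circuit: V = 14.0 × 680/(10000 + 680) = 0.891 V.
With the load, R_B becomes R_B‖R_L = 330.8 Ω, so V = 14.0 × 330.8/10330 = 0.448 V.

Unloaded: 0.891 V; loaded: 0.448 V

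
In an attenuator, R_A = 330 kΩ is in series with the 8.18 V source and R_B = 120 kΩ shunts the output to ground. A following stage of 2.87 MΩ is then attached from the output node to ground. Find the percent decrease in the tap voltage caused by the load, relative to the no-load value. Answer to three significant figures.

2.97 %

The divider's output (Thévenin) resistance is R_A‖R_B = 88.00 kΩ.
Fractional drop under load = R_th/(R_th + R_L) = 88.00 / (88.00 + 2870) = 0.02975.
So the output falls by 2.97 %.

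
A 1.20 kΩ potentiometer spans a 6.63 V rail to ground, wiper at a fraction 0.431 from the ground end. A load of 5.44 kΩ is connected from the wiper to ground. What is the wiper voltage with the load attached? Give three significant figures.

The wiper splits the pot into (1−α)R = 682.8 Ω above and αR = 517.2 Ω below.
Lower section ‖ load = 472.3 Ω.
V_wiper = 6.63 × 472.3/(682.8 + 472.3) = 2.71 V.

V ≈ 2.71 V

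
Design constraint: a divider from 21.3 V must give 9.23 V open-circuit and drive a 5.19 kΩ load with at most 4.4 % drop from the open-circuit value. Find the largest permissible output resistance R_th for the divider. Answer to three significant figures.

R_th ≤ 239 Ω

Loading drop = R_th/(R_th + R_L) ≤ 0.0440, so R_th ≤ R_L · ε/(1−ε) = 5.19 kΩ × 0.0440/0.9560 = 239 Ω.
(Any R1, R2 with R2/(R1+R2) = 0.433 and R1‖R2 ≤ 239 Ω will meet the spec.)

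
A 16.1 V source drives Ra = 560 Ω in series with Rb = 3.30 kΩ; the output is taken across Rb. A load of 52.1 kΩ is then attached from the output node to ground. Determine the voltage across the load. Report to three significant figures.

V_out ≈ 13.6 V

The load sits in parallel with Rb: Rb‖R_L = (3300 × 52100) / (3300 + 52100) = 3103 Ω.
V_out = 16.1 × 3103 / (560 + 3103) = 16.1 × 3103/3663 = 13.6 V.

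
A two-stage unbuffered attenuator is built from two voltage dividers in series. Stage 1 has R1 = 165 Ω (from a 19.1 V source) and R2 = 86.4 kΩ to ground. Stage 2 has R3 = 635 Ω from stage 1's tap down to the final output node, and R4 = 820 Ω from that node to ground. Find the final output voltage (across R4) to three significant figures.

V_out ≈ 9.65 V

Stage 2 presents R3+R4 = 1455 Ω as a load on stage 1's tap.
Stage 1's lower leg becomes R2‖(R3+R4) = 1431 Ω, so V_mid = 19.1 × 1431/1596 = 17.13 V.
Stage 2 is itself unloaded: V_out = V_mid × R4/(R3+R4) = 17.13 × 820/1455 = 9.65 V.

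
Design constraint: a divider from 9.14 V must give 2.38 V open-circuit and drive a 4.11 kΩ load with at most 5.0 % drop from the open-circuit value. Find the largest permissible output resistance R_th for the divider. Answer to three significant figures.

Loading drop = R_th/(R_th + R_L) ≤ 0.0500, so R_th ≤ R_L · ε/(1−ε) = 4.11 kΩ × 0.0500/0.9500 = 216 Ω.

R_th ≤ 216 Ω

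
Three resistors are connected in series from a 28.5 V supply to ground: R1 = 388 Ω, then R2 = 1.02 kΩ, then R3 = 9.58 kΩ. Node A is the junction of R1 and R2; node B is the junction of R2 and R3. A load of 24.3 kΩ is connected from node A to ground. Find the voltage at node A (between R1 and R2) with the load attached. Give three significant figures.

Below node A the series string R2+R3 = 10600 Ω sits in parallel with the 24300 Ω load: 7381 Ω.
V_A = 28.5 × 7381/(388 + 7381) = 27.1 V.

V ≈ 27.1 V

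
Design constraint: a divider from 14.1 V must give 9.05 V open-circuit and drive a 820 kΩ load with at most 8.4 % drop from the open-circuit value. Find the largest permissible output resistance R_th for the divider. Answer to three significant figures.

Loading drop = R_th/(R_th + R_L) ≤ 0.0840, so R_th ≤ R_L · ε/(1−ε) = 820 kΩ × 0.0840/0.9160 = 75.2 kΩ.
(Any R1, R2 with R2/(R1+R2) = 0.642 and R1‖R2 ≤ 75.2 kΩ will meet the spec.)

R_th ≤ 75.2 kΩ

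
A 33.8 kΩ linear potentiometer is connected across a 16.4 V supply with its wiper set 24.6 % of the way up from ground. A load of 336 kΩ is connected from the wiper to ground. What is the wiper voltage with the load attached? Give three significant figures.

The wiper splits the pot into (1−α)R = 25.49 kΩ above and αR = 8.315 kΩ below.
Lower section ‖ load = 8.114 kΩ.
V_wiper = 16.4 × 8.114/(25.49 + 8.114) = 3.96 V.

V ≈ 3.96 V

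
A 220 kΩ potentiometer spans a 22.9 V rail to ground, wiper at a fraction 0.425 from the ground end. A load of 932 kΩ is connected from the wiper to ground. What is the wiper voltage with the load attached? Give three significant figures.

The wiper splits the pot into (1−α)R = 126.5 kΩ above and αR = 93.50 kΩ below.
Lower section ‖ load = 84.98 kΩ.
V_wiper = 22.9 × 84.98/(126.5 + 84.98) = 9.20 V.

V ≈ 9.20 V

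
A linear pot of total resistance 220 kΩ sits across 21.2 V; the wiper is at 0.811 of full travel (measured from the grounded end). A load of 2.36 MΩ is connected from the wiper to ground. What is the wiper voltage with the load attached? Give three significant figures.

The wiper splits the pot into (1−α)R = 41.58 kΩ above and αR = 178.4 kΩ below.
Lower section ‖ load = 165.9 kΩ.
V_wiper = 21.2 × 165.9/(41.58 + 165.9) = 17.0 V.

V ≈ 17.0 V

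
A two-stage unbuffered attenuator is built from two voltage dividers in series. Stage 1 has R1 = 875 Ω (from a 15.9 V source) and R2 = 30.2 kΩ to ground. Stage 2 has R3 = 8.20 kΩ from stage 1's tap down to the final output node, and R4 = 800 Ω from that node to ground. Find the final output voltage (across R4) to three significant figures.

Stage 2 presents R3+R4 = 9000 Ω as a load on stage 1's tap.
Stage 1's lower leg becomes R2‖(R3+R4) = 6934 Ω, so V_mid = 15.9 × 6934/7809 = 14.12 V.
Stage 2 is itself unloaded: V_out = V_mid × R4/(R3+R4) = 14.12 × 800/9000 = 1.25 V.

V_out ≈ 1.25 V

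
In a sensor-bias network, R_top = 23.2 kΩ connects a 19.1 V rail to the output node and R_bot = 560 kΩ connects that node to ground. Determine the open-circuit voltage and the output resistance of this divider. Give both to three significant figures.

V_th is the open-circuit tap voltage: 19.1 × 560/(23.2 + 560) = 18.3 V.
With the supply zeroed, R_top and R_bot appear in parallel from the tap: R_th = R_top‖R_bot = (23.2 × 560)/583.2 = 22.3 kΩ.

V_th = 18.3 V, R_th = 22.3 kΩ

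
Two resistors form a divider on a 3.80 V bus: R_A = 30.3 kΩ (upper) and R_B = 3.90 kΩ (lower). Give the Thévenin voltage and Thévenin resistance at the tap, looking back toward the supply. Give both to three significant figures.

V_th = 0.433 V, R_th = 3.46 kΩ

V_th is the open-circuit tap voltage: 3.80 × 3.90/(30.3 + 3.90) = 0.433 V.
With the supply zeroed, R_A and R_B appear in parallel from the tap: R_th = R_A‖R_B = (30.3 × 3.90)/34.20 = 3.46 kΩ.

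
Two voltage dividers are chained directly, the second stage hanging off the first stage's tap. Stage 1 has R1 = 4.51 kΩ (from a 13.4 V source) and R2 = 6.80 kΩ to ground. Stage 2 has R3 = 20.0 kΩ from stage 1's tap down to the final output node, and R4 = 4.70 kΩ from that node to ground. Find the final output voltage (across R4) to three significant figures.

V_out ≈ 1.38 V

Stage 2 presents R3+R4 = 24.70 kΩ as a load on stage 1's tap.
Stage 1's lower leg becomes R2‖(R3+R4) = 5.332 kΩ, so V_mid = 13.4 × 5.332/9.842 = 7.260 V.
Stage 2 is itself unloaded: V_out = V_mid × R4/(R3+R4) = 7.260 × 4.70/24.70 = 1.38 V.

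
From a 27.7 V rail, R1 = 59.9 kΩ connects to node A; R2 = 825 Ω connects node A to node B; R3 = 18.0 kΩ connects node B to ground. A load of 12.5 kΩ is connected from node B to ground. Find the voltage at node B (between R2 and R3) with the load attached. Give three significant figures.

V ≈ 3.00 V

At node B, R3 is in parallel with the load: R3‖R_L = 7377 Ω.
Below node A the resistance is R2 + (R3‖R_L) = 8202 Ω, so V_A = 27.7 × 8202/68100 = 3.336 V.
Then V_B = V_A × (R3‖R_L)/(R2 + R3‖R_L) = 3.336 × 7377/8202 = 3.00 V.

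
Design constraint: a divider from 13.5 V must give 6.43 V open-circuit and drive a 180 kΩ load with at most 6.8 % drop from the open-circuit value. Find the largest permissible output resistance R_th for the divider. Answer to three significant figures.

R_th ≤ 13.1 kΩ

Loading drop = R_th/(R_th + R_L) ≤ 0.0680, so R_th ≤ R_L · ε/(1−ε) = 180 kΩ × 0.0680/0.9320 = 13.1 kΩ.
(Any R1, R2 with R2/(R1+R2) = 0.476 and R1‖R2 ≤ 13.1 kΩ will meet the spec.)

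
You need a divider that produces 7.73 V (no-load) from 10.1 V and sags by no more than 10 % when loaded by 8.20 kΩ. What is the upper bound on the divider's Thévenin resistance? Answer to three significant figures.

R_th ≤ 911 Ω

Loading drop = R_th/(R_th + R_L) ≤ 0.100, so R_th ≤ R_L · ε/(1−ε) = 8.20 kΩ × 0.100/0.9000 = 911 Ω.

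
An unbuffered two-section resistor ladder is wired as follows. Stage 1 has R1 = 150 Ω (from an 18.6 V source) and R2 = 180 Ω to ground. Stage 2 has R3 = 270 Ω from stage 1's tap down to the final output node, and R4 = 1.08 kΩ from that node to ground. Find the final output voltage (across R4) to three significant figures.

V_out ≈ 7.65 V

Stage 2 presents R3+R4 = 1350 Ω as a load on stage 1's tap.
Stage 1's lower leg becomes R2‖(R3+R4) = 158.8 Ω, so V_mid = 18.6 × 158.8/308.8 = 9.566 V.
Stage 2 is itself unloaded: V_out = V_mid × R4/(R3+R4) = 9.566 × 1080/1350 = 7.65 V.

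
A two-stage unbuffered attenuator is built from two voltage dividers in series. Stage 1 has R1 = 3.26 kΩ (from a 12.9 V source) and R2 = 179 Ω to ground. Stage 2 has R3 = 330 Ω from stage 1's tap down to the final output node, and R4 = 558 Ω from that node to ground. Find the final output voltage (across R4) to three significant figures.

Stage 2 presents R3+R4 = 888.0 Ω as a load on stage 1's tap.
Stage 1's lower leg becomes R2‖(R3+R4) = 149.0 Ω, so V_mid = 12.9 × 149.0/3409 = 0.5637 V.
Stage 2 is itself unloaded: V_out = V_mid × R4/(R3+R4) = 0.5637 × 558/888.0 = 0.354 V.

V_out ≈ 0.354 V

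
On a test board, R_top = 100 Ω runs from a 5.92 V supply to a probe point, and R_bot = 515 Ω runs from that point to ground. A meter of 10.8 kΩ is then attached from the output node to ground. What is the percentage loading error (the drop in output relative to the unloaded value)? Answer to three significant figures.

0.769 %

The divider's output (Thévenin) resistance is R_top‖R_bot = 83.74 Ω.
Fractional drop under load = R_th/(R_th + R_L) = 83.74 / (83.74 + 10800) = 0.007694.
So the output falls by 0.769 %.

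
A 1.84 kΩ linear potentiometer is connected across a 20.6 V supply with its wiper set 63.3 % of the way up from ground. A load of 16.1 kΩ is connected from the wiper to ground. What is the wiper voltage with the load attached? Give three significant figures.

V ≈ 12.7 V

The wiper splits the pot into (1−α)R = 675.3 Ω above and αR = 1165 Ω below.
Lower section ‖ load = 1086 Ω.
V_wiper = 20.6 × 1086/(675.3 + 1086) = 12.7 V.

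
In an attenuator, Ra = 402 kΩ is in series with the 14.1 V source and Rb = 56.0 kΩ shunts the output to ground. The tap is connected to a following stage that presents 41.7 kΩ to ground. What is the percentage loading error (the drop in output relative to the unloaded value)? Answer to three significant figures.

Unloaded V = 14.1 × 56.0/458.0 = 1.724 V.
Loaded: Rb‖R_L = 23.90 kΩ, giving V = 14.1 × 23.90/425.9 = 0.7913 V.
Drop = (1.724 − 0.7913) / 1.724 = 54.1 %.

54.1 %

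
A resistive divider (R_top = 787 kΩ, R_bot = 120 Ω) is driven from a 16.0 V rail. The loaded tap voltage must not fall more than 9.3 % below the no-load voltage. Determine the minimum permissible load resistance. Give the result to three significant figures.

R_L(min) ≈ 1.17 kΩ

Output resistance R_th = R_top‖R_bot = (787000 × 120)/787100 = 120.0 Ω.
The fractional drop is R_th/(R_th + R_L); requiring this ≤ 0.0930 gives R_L ≥ R_th(1/0.0930 − 1) = 120.0 × 9.753 = 1.17 kΩ.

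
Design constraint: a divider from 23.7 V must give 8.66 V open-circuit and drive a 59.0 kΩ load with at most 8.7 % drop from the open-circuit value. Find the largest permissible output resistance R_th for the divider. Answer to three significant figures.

R_th ≤ 5.62 kΩ

Loading drop = R_th/(R_th + R_L) ≤ 0.0870, so R_th ≤ R_L · ε/(1−ε) = 59.0 kΩ × 0.0870/0.9130 = 5.62 kΩ.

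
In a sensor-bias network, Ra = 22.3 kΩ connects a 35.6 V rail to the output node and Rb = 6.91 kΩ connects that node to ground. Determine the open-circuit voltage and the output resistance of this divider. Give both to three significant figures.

V_th = 8.42 V, R_th = 5.28 kΩ

V_th is the open-circuit tap voltage: 35.6 × 6.91/(22.3 + 6.91) = 8.42 V.
With the supply zeroed, Ra and Rb appear in parallel from the tap: R_th = Ra‖Rb = (22.3 × 6.91)/29.21 = 5.28 kΩ.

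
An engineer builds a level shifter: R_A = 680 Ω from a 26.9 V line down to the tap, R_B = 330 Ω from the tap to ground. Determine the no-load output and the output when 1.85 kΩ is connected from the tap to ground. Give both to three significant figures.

Unloaded: 8.79 V; loaded: 7.85 V

Open-circuit: V = 26.9 × 330/(680 + 330) = 8.79 V.
With the load, R_B becomes R_B‖R_L = 280.0 Ω, so V = 26.9 × 280.0/960.0 = 7.85 V.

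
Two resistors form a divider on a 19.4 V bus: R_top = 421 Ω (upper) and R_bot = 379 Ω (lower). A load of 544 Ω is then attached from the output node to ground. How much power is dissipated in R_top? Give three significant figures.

Total resistance from the source is R_top + (R_bot‖R_L) = 644.4 Ω, so I = 19.4/644.4 Ω = 30.11 mA.
P = I²·R_top = (30.11 mA)² × 421 Ω = 382 mW.

P ≈ 382 mW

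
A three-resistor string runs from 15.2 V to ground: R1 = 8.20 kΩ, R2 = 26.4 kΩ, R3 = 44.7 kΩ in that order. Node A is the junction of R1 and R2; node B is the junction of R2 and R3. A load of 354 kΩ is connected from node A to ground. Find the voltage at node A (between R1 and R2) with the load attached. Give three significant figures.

V ≈ 13.4 V

Below node A the series string R2+R3 = 71.10 kΩ sits in parallel with the 354 kΩ load: 59.21 kΩ.
V_A = 15.2 × 59.21/(8.20 + 59.21) = 13.4 V.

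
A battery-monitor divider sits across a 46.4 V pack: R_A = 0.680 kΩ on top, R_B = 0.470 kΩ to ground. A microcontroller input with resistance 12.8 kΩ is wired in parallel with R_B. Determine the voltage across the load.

The load sits in parallel with R_B: R_B‖R_L = (470 × 12800) / (470 + 12800) = 453.4 Ω.
V_out = 46.4 × 453.4 / (680 + 453.4) = 46.4 × 453.4/1133 = 18.6 V.

V_out ≈ 18.6 V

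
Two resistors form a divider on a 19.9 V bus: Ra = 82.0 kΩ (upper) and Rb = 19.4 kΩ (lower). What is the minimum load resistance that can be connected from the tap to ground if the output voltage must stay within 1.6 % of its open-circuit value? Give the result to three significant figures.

R_L(min) ≈ 965 kΩ

Output resistance R_th = Ra‖Rb = (82.0 × 19.4)/101.4 = 15.69 kΩ.
The fractional drop is R_th/(R_th + R_L); requiring this ≤ 0.0160 gives R_L ≥ R_th(1/0.0160 − 1) = 15.69 × 61.50 = 965 kΩ.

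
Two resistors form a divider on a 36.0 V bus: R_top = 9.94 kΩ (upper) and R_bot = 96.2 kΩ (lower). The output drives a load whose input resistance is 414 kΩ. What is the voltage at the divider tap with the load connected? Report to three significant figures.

V_out ≈ 31.9 V

The load sits in parallel with R_bot: R_bot‖R_L = (96.2 × 414) / (96.2 + 414) = 78.06 kΩ.
V_out = 36.0 × 78.06 / (9.94 + 78.06) = 36.0 × 78.06/88.00 = 31.9 V.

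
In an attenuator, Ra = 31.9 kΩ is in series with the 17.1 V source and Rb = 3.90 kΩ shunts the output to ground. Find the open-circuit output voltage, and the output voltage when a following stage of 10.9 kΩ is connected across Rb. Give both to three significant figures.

Open-circuit: V = 17.1 × 3.90/(31.9 + 3.90) = 1.86 V.
With the load, Rb becomes Rb‖R_L = 2.872 kΩ, so V = 17.1 × 2.872/34.77 = 1.41 V.

Unloaded: 1.86 V; loaded: 1.41 V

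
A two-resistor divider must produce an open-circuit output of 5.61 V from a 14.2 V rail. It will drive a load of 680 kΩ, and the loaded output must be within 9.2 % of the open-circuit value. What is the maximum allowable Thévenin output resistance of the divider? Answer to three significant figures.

R_th ≤ 68.9 kΩ

Loading drop = R_th/(R_th + R_L) ≤ 0.0920, so R_th ≤ R_L · ε/(1−ε) = 680 kΩ × 0.0920/0.9080 = 68.9 kΩ.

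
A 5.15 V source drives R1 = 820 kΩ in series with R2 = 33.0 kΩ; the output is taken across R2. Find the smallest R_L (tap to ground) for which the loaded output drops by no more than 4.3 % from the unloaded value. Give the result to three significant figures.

Output resistance R_th = R1‖R2 = (820 × 33.0)/853.0 = 31.72 kΩ.
The fractional drop is R_th/(R_th + R_L); requiring this ≤ 0.0430 gives R_L ≥ R_th(1/0.0430 − 1) = 31.72 × 22.26 = 706 kΩ.

R_L(min) ≈ 706 kΩ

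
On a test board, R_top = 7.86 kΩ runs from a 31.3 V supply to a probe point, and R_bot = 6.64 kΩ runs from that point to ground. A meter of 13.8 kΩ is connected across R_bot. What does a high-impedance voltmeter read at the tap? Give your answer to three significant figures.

The load sits in parallel with R_bot: R_bot‖R_L = (6.64 × 13.8) / (6.64 + 13.8) = 4.483 kΩ.
V_out = 31.3 × 4.483 / (7.86 + 4.483) = 31.3 × 4.483/12.34 = 11.4 V.
(Unloaded it would have been 14.3 V.)

V_out ≈ 11.4 V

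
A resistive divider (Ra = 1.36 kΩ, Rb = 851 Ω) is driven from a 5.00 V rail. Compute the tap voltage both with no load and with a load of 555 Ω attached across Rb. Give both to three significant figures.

Open-circuit: V = 5.00 × 851/(1360 + 851) = 1.92 V.
With the load, Rb becomes Rb‖R_L = 335.9 Ω, so V = 5.00 × 335.9/1696 = 0.990 V.

Unloaded: 1.92 V; loaded: 0.990 V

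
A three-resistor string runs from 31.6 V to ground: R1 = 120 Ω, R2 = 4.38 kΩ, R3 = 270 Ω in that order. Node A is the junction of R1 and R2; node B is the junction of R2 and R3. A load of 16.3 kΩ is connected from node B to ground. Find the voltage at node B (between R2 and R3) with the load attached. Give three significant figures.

At node B, R3 is in parallel with the load: R3‖R_L = 265.6 Ω.
Below node A the resistance is R2 + (R3‖R_L) = 4646 Ω, so V_A = 31.6 × 4646/4766 = 30.80 V.
Then V_B = V_A × (R3‖R_L)/(R2 + R3‖R_L) = 30.80 × 265.6/4646 = 1.76 V.

V ≈ 1.76 V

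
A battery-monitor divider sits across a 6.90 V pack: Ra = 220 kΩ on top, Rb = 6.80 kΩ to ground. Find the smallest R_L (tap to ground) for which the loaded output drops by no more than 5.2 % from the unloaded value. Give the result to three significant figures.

Output resistance R_th = Ra‖Rb = (220 × 6.80)/226.8 = 6.596 kΩ.
The fractional drop is R_th/(R_th + R_L); requiring this ≤ 0.0520 gives R_L ≥ R_th(1/0.0520 − 1) = 6.596 × 18.23 = 120 kΩ.

R_L(min) ≈ 120 kΩ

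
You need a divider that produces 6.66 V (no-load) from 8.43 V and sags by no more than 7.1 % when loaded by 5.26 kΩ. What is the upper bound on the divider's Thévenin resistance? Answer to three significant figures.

Loading drop = R_th/(R_th + R_L) ≤ 0.0710, so R_th ≤ R_L · ε/(1−ε) = 5.26 kΩ × 0.0710/0.9290 = 402 Ω.
(Any R1, R2 with R2/(R1+R2) = 0.790 and R1‖R2 ≤ 402 Ω will meet the spec.)

R_th ≤ 402 Ω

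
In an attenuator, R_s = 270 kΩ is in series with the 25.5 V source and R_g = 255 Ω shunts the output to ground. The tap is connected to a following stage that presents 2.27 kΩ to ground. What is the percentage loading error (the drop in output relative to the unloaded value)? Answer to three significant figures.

10.1 %

Unloaded V = 25.5 × 255/270300 = 0.024061 V.
Loaded: R_g‖R_L = 229.2 Ω, giving V = 25.5 × 229.2/270200 = 0.021633 V.
Drop = (0.024061 − 0.021633) / 0.024061 = 10.1 %.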